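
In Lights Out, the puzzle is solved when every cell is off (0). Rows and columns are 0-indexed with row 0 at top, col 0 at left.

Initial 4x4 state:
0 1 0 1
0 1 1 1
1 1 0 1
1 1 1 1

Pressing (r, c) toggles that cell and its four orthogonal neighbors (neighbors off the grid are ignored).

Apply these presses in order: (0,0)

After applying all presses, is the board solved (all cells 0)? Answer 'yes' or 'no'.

After press 1 at (0,0):
1 0 0 1
1 1 1 1
1 1 0 1
1 1 1 1

Lights still on: 13

Answer: no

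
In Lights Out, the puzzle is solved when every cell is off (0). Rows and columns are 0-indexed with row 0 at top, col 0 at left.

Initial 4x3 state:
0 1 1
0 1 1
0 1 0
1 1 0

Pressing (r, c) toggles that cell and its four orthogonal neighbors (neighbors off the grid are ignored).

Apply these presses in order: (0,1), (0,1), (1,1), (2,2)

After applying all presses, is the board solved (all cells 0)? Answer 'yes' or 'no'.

Answer: no

Derivation:
After press 1 at (0,1):
1 0 0
0 0 1
0 1 0
1 1 0

After press 2 at (0,1):
0 1 1
0 1 1
0 1 0
1 1 0

After press 3 at (1,1):
0 0 1
1 0 0
0 0 0
1 1 0

After press 4 at (2,2):
0 0 1
1 0 1
0 1 1
1 1 1

Lights still on: 8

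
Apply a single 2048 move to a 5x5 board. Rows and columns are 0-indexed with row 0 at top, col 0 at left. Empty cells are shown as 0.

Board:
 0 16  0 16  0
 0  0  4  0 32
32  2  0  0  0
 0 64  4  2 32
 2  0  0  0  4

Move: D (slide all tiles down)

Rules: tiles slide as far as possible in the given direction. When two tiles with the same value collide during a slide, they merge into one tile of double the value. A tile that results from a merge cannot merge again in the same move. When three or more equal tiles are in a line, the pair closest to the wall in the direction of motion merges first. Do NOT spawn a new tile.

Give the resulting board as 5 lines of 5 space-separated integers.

Answer:  0  0  0  0  0
 0  0  0  0  0
 0 16  0  0  0
32  2  0 16 64
 2 64  8  2  4

Derivation:
Slide down:
col 0: [0, 0, 32, 0, 2] -> [0, 0, 0, 32, 2]
col 1: [16, 0, 2, 64, 0] -> [0, 0, 16, 2, 64]
col 2: [0, 4, 0, 4, 0] -> [0, 0, 0, 0, 8]
col 3: [16, 0, 0, 2, 0] -> [0, 0, 0, 16, 2]
col 4: [0, 32, 0, 32, 4] -> [0, 0, 0, 64, 4]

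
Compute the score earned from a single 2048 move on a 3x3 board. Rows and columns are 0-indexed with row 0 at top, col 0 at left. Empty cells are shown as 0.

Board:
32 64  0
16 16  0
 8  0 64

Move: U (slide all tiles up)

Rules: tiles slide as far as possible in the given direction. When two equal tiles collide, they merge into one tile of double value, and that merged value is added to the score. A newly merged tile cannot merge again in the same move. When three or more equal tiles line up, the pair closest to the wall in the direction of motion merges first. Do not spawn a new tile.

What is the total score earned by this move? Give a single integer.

Answer: 0

Derivation:
Slide up:
col 0: [32, 16, 8] -> [32, 16, 8]  score +0 (running 0)
col 1: [64, 16, 0] -> [64, 16, 0]  score +0 (running 0)
col 2: [0, 0, 64] -> [64, 0, 0]  score +0 (running 0)
Board after move:
32 64 64
16 16  0
 8  0  0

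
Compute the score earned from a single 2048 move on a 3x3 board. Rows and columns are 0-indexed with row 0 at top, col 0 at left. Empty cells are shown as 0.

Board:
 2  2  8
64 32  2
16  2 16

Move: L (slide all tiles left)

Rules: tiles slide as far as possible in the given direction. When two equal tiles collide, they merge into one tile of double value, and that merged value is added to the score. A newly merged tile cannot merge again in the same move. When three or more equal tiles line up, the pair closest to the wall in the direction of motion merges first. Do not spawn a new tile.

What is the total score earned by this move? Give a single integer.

Answer: 4

Derivation:
Slide left:
row 0: [2, 2, 8] -> [4, 8, 0]  score +4 (running 4)
row 1: [64, 32, 2] -> [64, 32, 2]  score +0 (running 4)
row 2: [16, 2, 16] -> [16, 2, 16]  score +0 (running 4)
Board after move:
 4  8  0
64 32  2
16  2 16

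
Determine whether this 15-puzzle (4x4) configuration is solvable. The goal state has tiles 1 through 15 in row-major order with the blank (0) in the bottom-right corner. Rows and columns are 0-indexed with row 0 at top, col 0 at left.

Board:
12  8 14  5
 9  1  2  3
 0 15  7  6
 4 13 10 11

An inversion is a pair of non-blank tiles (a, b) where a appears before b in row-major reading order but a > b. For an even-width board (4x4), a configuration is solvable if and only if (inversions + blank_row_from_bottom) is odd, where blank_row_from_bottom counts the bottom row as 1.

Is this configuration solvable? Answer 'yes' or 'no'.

Inversions: 50
Blank is in row 2 (0-indexed from top), which is row 2 counting from the bottom (bottom = 1).
50 + 2 = 52, which is even, so the puzzle is not solvable.

Answer: no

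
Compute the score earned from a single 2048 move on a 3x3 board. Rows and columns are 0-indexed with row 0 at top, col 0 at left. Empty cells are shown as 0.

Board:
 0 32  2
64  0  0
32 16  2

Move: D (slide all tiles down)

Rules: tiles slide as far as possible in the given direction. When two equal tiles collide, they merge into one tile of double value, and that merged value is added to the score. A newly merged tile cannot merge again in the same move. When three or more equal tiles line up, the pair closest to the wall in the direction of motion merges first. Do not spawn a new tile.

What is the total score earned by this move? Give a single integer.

Answer: 4

Derivation:
Slide down:
col 0: [0, 64, 32] -> [0, 64, 32]  score +0 (running 0)
col 1: [32, 0, 16] -> [0, 32, 16]  score +0 (running 0)
col 2: [2, 0, 2] -> [0, 0, 4]  score +4 (running 4)
Board after move:
 0  0  0
64 32  0
32 16  4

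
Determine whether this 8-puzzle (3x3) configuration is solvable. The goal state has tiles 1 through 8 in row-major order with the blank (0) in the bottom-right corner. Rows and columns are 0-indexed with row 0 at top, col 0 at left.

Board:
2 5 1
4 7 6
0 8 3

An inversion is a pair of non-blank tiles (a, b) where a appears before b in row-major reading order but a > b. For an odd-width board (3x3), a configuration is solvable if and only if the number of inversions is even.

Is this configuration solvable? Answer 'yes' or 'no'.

Inversions (pairs i<j in row-major order where tile[i] > tile[j] > 0): 9
9 is odd, so the puzzle is not solvable.

Answer: no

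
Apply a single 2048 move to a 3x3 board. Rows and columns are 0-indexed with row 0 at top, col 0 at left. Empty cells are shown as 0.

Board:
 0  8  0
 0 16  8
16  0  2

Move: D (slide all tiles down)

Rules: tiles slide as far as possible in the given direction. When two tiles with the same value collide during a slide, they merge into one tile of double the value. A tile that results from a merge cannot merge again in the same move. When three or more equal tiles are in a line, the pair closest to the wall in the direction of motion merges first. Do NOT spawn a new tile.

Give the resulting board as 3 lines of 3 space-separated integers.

Answer:  0  0  0
 0  8  8
16 16  2

Derivation:
Slide down:
col 0: [0, 0, 16] -> [0, 0, 16]
col 1: [8, 16, 0] -> [0, 8, 16]
col 2: [0, 8, 2] -> [0, 8, 2]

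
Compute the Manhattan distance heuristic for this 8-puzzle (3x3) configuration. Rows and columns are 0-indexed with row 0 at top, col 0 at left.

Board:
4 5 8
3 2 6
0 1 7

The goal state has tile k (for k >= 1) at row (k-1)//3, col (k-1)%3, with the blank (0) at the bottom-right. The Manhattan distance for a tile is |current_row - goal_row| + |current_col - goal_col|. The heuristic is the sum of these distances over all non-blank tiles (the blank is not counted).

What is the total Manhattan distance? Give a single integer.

Answer: 14

Derivation:
Tile 4: (0,0)->(1,0) = 1
Tile 5: (0,1)->(1,1) = 1
Tile 8: (0,2)->(2,1) = 3
Tile 3: (1,0)->(0,2) = 3
Tile 2: (1,1)->(0,1) = 1
Tile 6: (1,2)->(1,2) = 0
Tile 1: (2,1)->(0,0) = 3
Tile 7: (2,2)->(2,0) = 2
Sum: 1 + 1 + 3 + 3 + 1 + 0 + 3 + 2 = 14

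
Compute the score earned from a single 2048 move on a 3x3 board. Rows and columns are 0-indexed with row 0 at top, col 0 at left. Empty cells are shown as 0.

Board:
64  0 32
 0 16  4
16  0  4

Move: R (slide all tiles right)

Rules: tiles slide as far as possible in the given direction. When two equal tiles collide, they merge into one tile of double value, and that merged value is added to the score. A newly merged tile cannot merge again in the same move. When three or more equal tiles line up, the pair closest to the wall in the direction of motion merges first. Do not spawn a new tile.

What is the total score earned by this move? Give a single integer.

Slide right:
row 0: [64, 0, 32] -> [0, 64, 32]  score +0 (running 0)
row 1: [0, 16, 4] -> [0, 16, 4]  score +0 (running 0)
row 2: [16, 0, 4] -> [0, 16, 4]  score +0 (running 0)
Board after move:
 0 64 32
 0 16  4
 0 16  4

Answer: 0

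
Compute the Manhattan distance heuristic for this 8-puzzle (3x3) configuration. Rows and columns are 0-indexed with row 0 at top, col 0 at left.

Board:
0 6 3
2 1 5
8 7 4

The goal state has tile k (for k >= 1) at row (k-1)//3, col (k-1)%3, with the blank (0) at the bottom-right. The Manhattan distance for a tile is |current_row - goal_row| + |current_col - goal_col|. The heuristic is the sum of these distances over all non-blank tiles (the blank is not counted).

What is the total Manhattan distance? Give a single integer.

Answer: 12

Derivation:
Tile 6: (0,1)->(1,2) = 2
Tile 3: (0,2)->(0,2) = 0
Tile 2: (1,0)->(0,1) = 2
Tile 1: (1,1)->(0,0) = 2
Tile 5: (1,2)->(1,1) = 1
Tile 8: (2,0)->(2,1) = 1
Tile 7: (2,1)->(2,0) = 1
Tile 4: (2,2)->(1,0) = 3
Sum: 2 + 0 + 2 + 2 + 1 + 1 + 1 + 3 = 12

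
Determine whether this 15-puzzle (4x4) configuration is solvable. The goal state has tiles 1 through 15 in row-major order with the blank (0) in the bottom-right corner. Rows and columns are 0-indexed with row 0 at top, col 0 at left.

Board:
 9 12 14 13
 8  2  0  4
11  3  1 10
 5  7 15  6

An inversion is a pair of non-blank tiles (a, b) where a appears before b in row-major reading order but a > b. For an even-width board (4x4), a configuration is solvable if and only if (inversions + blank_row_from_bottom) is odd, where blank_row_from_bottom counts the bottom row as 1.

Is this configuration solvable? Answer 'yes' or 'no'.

Inversions: 61
Blank is in row 1 (0-indexed from top), which is row 3 counting from the bottom (bottom = 1).
61 + 3 = 64, which is even, so the puzzle is not solvable.

Answer: no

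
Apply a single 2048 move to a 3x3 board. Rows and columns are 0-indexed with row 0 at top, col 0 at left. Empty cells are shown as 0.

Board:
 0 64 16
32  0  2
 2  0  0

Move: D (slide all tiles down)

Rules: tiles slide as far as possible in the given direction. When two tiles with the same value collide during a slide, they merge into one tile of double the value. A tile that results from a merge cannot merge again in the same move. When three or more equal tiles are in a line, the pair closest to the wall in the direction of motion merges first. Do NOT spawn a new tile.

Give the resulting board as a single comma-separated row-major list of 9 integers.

Slide down:
col 0: [0, 32, 2] -> [0, 32, 2]
col 1: [64, 0, 0] -> [0, 0, 64]
col 2: [16, 2, 0] -> [0, 16, 2]

Answer: 0, 0, 0, 32, 0, 16, 2, 64, 2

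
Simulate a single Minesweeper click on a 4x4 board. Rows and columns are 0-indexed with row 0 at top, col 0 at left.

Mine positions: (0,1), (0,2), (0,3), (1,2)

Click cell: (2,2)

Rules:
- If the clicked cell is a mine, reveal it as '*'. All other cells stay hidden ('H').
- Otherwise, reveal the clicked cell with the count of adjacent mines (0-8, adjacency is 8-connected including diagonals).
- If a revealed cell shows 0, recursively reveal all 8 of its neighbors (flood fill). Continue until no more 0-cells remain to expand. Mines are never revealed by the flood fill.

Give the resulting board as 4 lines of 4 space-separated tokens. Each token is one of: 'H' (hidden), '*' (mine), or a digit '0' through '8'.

H H H H
H H H H
H H 1 H
H H H H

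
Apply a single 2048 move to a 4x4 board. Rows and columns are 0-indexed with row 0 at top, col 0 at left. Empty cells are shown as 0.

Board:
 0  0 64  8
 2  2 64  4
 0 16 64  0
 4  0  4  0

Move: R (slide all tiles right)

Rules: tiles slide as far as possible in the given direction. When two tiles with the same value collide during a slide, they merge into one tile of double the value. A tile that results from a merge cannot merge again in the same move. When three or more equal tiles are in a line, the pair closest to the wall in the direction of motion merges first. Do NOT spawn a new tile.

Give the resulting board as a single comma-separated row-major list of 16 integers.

Answer: 0, 0, 64, 8, 0, 4, 64, 4, 0, 0, 16, 64, 0, 0, 0, 8

Derivation:
Slide right:
row 0: [0, 0, 64, 8] -> [0, 0, 64, 8]
row 1: [2, 2, 64, 4] -> [0, 4, 64, 4]
row 2: [0, 16, 64, 0] -> [0, 0, 16, 64]
row 3: [4, 0, 4, 0] -> [0, 0, 0, 8]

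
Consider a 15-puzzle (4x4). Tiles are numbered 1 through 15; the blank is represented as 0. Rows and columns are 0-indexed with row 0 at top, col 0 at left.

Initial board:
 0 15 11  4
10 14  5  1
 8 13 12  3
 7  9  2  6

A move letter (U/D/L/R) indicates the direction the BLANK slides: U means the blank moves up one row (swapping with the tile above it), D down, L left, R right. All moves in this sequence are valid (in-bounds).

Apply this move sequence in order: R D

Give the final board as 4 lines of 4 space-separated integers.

Answer: 15 14 11  4
10  0  5  1
 8 13 12  3
 7  9  2  6

Derivation:
After move 1 (R):
15  0 11  4
10 14  5  1
 8 13 12  3
 7  9  2  6

After move 2 (D):
15 14 11  4
10  0  5  1
 8 13 12  3
 7  9  2  6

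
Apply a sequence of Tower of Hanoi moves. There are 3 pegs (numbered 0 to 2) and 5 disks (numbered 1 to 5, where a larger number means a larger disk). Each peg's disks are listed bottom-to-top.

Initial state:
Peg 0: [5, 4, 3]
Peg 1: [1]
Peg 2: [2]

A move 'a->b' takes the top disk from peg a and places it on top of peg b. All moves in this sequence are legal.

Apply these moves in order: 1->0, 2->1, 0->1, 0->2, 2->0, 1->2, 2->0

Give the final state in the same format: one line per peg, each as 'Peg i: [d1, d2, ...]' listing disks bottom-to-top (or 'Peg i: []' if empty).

After move 1 (1->0):
Peg 0: [5, 4, 3, 1]
Peg 1: []
Peg 2: [2]

After move 2 (2->1):
Peg 0: [5, 4, 3, 1]
Peg 1: [2]
Peg 2: []

After move 3 (0->1):
Peg 0: [5, 4, 3]
Peg 1: [2, 1]
Peg 2: []

After move 4 (0->2):
Peg 0: [5, 4]
Peg 1: [2, 1]
Peg 2: [3]

After move 5 (2->0):
Peg 0: [5, 4, 3]
Peg 1: [2, 1]
Peg 2: []

After move 6 (1->2):
Peg 0: [5, 4, 3]
Peg 1: [2]
Peg 2: [1]

After move 7 (2->0):
Peg 0: [5, 4, 3, 1]
Peg 1: [2]
Peg 2: []

Answer: Peg 0: [5, 4, 3, 1]
Peg 1: [2]
Peg 2: []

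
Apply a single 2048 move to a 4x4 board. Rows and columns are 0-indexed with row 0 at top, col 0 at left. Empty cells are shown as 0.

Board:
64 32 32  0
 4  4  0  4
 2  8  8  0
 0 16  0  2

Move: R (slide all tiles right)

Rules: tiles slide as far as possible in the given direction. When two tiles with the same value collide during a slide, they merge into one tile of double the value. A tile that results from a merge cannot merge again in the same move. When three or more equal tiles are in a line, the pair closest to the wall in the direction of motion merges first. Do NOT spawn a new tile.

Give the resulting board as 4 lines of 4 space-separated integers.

Answer:  0  0 64 64
 0  0  4  8
 0  0  2 16
 0  0 16  2

Derivation:
Slide right:
row 0: [64, 32, 32, 0] -> [0, 0, 64, 64]
row 1: [4, 4, 0, 4] -> [0, 0, 4, 8]
row 2: [2, 8, 8, 0] -> [0, 0, 2, 16]
row 3: [0, 16, 0, 2] -> [0, 0, 16, 2]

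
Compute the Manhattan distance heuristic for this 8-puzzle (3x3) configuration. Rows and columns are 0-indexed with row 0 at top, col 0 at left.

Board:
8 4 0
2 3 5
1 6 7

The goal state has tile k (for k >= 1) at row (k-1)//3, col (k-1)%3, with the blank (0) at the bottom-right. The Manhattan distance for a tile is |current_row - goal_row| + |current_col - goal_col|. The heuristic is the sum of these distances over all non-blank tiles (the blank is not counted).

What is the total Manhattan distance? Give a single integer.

Answer: 16

Derivation:
Tile 8: at (0,0), goal (2,1), distance |0-2|+|0-1| = 3
Tile 4: at (0,1), goal (1,0), distance |0-1|+|1-0| = 2
Tile 2: at (1,0), goal (0,1), distance |1-0|+|0-1| = 2
Tile 3: at (1,1), goal (0,2), distance |1-0|+|1-2| = 2
Tile 5: at (1,2), goal (1,1), distance |1-1|+|2-1| = 1
Tile 1: at (2,0), goal (0,0), distance |2-0|+|0-0| = 2
Tile 6: at (2,1), goal (1,2), distance |2-1|+|1-2| = 2
Tile 7: at (2,2), goal (2,0), distance |2-2|+|2-0| = 2
Sum: 3 + 2 + 2 + 2 + 1 + 2 + 2 + 2 = 16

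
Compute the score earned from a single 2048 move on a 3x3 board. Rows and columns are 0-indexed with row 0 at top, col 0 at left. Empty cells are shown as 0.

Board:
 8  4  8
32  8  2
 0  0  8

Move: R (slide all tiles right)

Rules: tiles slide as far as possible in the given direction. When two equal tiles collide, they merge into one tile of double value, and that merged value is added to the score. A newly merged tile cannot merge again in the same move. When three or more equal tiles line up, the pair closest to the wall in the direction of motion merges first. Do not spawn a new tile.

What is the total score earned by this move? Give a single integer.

Answer: 0

Derivation:
Slide right:
row 0: [8, 4, 8] -> [8, 4, 8]  score +0 (running 0)
row 1: [32, 8, 2] -> [32, 8, 2]  score +0 (running 0)
row 2: [0, 0, 8] -> [0, 0, 8]  score +0 (running 0)
Board after move:
 8  4  8
32  8  2
 0  0  8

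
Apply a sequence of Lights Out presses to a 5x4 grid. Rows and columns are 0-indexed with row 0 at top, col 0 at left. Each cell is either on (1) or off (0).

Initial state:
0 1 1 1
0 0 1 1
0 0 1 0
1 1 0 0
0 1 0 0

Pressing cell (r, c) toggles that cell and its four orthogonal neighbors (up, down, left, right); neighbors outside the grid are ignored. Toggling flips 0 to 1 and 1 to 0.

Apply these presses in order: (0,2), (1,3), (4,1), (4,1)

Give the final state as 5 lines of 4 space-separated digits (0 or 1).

After press 1 at (0,2):
0 0 0 0
0 0 0 1
0 0 1 0
1 1 0 0
0 1 0 0

After press 2 at (1,3):
0 0 0 1
0 0 1 0
0 0 1 1
1 1 0 0
0 1 0 0

After press 3 at (4,1):
0 0 0 1
0 0 1 0
0 0 1 1
1 0 0 0
1 0 1 0

After press 4 at (4,1):
0 0 0 1
0 0 1 0
0 0 1 1
1 1 0 0
0 1 0 0

Answer: 0 0 0 1
0 0 1 0
0 0 1 1
1 1 0 0
0 1 0 0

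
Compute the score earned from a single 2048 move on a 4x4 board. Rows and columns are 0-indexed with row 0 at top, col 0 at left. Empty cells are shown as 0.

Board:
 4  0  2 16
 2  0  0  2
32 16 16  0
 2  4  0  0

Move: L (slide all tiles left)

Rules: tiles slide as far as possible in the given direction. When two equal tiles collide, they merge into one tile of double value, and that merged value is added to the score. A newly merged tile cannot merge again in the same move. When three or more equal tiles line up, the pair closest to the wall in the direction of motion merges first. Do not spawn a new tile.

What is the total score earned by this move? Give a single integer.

Answer: 36

Derivation:
Slide left:
row 0: [4, 0, 2, 16] -> [4, 2, 16, 0]  score +0 (running 0)
row 1: [2, 0, 0, 2] -> [4, 0, 0, 0]  score +4 (running 4)
row 2: [32, 16, 16, 0] -> [32, 32, 0, 0]  score +32 (running 36)
row 3: [2, 4, 0, 0] -> [2, 4, 0, 0]  score +0 (running 36)
Board after move:
 4  2 16  0
 4  0  0  0
32 32  0  0
 2  4  0  0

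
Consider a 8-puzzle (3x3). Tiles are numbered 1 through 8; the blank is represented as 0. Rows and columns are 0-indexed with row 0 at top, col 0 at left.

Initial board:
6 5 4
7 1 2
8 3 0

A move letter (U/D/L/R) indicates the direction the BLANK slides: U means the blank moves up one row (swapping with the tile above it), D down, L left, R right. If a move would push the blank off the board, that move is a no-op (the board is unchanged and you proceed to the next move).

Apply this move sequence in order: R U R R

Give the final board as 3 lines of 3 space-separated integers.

After move 1 (R):
6 5 4
7 1 2
8 3 0

After move 2 (U):
6 5 4
7 1 0
8 3 2

After move 3 (R):
6 5 4
7 1 0
8 3 2

After move 4 (R):
6 5 4
7 1 0
8 3 2

Answer: 6 5 4
7 1 0
8 3 2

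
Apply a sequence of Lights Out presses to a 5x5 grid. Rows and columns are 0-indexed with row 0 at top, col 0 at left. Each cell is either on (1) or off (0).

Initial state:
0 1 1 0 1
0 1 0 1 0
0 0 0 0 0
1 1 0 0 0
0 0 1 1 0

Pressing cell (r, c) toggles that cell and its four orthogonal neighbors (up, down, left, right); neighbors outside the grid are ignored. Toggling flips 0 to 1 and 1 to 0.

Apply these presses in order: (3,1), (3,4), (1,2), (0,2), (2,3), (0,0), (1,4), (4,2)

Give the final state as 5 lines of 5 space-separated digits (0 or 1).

Answer: 1 1 1 1 0
1 0 0 0 1
0 1 0 1 1
0 0 0 0 1
0 0 0 0 1

Derivation:
After press 1 at (3,1):
0 1 1 0 1
0 1 0 1 0
0 1 0 0 0
0 0 1 0 0
0 1 1 1 0

After press 2 at (3,4):
0 1 1 0 1
0 1 0 1 0
0 1 0 0 1
0 0 1 1 1
0 1 1 1 1

After press 3 at (1,2):
0 1 0 0 1
0 0 1 0 0
0 1 1 0 1
0 0 1 1 1
0 1 1 1 1

After press 4 at (0,2):
0 0 1 1 1
0 0 0 0 0
0 1 1 0 1
0 0 1 1 1
0 1 1 1 1

After press 5 at (2,3):
0 0 1 1 1
0 0 0 1 0
0 1 0 1 0
0 0 1 0 1
0 1 1 1 1

After press 6 at (0,0):
1 1 1 1 1
1 0 0 1 0
0 1 0 1 0
0 0 1 0 1
0 1 1 1 1

After press 7 at (1,4):
1 1 1 1 0
1 0 0 0 1
0 1 0 1 1
0 0 1 0 1
0 1 1 1 1

After press 8 at (4,2):
1 1 1 1 0
1 0 0 0 1
0 1 0 1 1
0 0 0 0 1
0 0 0 0 1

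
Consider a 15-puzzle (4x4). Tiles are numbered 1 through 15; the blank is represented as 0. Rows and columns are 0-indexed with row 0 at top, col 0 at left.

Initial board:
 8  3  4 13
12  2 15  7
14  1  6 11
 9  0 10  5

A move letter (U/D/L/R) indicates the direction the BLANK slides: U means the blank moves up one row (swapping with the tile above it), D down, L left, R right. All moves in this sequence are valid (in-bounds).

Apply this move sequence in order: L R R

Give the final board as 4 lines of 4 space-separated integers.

Answer:  8  3  4 13
12  2 15  7
14  1  6 11
 9 10  0  5

Derivation:
After move 1 (L):
 8  3  4 13
12  2 15  7
14  1  6 11
 0  9 10  5

After move 2 (R):
 8  3  4 13
12  2 15  7
14  1  6 11
 9  0 10  5

After move 3 (R):
 8  3  4 13
12  2 15  7
14  1  6 11
 9 10  0  5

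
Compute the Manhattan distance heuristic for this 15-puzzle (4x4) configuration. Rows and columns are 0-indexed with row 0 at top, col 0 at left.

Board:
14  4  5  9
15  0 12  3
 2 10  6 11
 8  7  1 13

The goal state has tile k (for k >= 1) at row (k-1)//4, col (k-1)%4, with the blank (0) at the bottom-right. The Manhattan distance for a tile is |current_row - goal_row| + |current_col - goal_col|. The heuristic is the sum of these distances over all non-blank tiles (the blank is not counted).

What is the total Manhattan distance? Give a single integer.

Answer: 44

Derivation:
Tile 14: (0,0)->(3,1) = 4
Tile 4: (0,1)->(0,3) = 2
Tile 5: (0,2)->(1,0) = 3
Tile 9: (0,3)->(2,0) = 5
Tile 15: (1,0)->(3,2) = 4
Tile 12: (1,2)->(2,3) = 2
Tile 3: (1,3)->(0,2) = 2
Tile 2: (2,0)->(0,1) = 3
Tile 10: (2,1)->(2,1) = 0
Tile 6: (2,2)->(1,1) = 2
Tile 11: (2,3)->(2,2) = 1
Tile 8: (3,0)->(1,3) = 5
Tile 7: (3,1)->(1,2) = 3
Tile 1: (3,2)->(0,0) = 5
Tile 13: (3,3)->(3,0) = 3
Sum: 4 + 2 + 3 + 5 + 4 + 2 + 2 + 3 + 0 + 2 + 1 + 5 + 3 + 5 + 3 = 44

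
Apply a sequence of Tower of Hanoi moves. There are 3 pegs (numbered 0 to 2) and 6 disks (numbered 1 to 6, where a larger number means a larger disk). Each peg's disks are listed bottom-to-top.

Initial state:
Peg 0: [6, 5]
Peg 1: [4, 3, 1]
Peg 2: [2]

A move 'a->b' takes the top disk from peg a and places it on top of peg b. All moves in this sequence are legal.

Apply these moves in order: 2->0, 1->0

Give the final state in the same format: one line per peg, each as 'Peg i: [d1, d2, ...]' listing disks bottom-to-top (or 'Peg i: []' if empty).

Answer: Peg 0: [6, 5, 2, 1]
Peg 1: [4, 3]
Peg 2: []

Derivation:
After move 1 (2->0):
Peg 0: [6, 5, 2]
Peg 1: [4, 3, 1]
Peg 2: []

After move 2 (1->0):
Peg 0: [6, 5, 2, 1]
Peg 1: [4, 3]
Peg 2: []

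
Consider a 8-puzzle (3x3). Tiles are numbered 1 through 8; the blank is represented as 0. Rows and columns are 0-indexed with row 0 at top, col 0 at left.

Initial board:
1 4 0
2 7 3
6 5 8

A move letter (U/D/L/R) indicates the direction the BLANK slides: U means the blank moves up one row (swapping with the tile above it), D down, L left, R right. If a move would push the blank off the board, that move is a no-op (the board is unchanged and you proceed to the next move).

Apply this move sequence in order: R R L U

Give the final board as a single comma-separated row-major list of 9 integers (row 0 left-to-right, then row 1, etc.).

Answer: 1, 0, 4, 2, 7, 3, 6, 5, 8

Derivation:
After move 1 (R):
1 4 0
2 7 3
6 5 8

After move 2 (R):
1 4 0
2 7 3
6 5 8

After move 3 (L):
1 0 4
2 7 3
6 5 8

After move 4 (U):
1 0 4
2 7 3
6 5 8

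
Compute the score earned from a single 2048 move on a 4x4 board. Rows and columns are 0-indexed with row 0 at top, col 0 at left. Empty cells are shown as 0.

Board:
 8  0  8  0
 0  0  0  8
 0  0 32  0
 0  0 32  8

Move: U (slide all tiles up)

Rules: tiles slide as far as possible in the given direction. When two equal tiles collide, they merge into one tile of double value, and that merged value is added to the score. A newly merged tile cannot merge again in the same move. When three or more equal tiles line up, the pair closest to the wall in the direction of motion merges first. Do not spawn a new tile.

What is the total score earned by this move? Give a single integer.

Answer: 80

Derivation:
Slide up:
col 0: [8, 0, 0, 0] -> [8, 0, 0, 0]  score +0 (running 0)
col 1: [0, 0, 0, 0] -> [0, 0, 0, 0]  score +0 (running 0)
col 2: [8, 0, 32, 32] -> [8, 64, 0, 0]  score +64 (running 64)
col 3: [0, 8, 0, 8] -> [16, 0, 0, 0]  score +16 (running 80)
Board after move:
 8  0  8 16
 0  0 64  0
 0  0  0  0
 0  0  0  0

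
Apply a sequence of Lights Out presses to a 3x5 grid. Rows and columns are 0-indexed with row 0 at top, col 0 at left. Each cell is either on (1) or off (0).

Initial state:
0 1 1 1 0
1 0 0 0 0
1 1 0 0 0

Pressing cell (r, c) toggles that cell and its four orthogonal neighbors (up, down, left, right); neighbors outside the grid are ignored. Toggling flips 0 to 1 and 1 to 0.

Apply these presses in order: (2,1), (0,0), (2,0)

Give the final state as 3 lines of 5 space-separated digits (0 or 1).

After press 1 at (2,1):
0 1 1 1 0
1 1 0 0 0
0 0 1 0 0

After press 2 at (0,0):
1 0 1 1 0
0 1 0 0 0
0 0 1 0 0

After press 3 at (2,0):
1 0 1 1 0
1 1 0 0 0
1 1 1 0 0

Answer: 1 0 1 1 0
1 1 0 0 0
1 1 1 0 0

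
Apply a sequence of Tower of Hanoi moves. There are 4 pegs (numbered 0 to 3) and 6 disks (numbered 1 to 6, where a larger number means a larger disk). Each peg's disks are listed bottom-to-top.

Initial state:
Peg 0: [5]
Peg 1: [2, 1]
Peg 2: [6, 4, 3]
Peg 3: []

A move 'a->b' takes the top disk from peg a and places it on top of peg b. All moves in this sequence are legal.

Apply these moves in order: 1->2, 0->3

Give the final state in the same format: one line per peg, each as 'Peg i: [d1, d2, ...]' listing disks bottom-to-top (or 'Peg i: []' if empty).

After move 1 (1->2):
Peg 0: [5]
Peg 1: [2]
Peg 2: [6, 4, 3, 1]
Peg 3: []

After move 2 (0->3):
Peg 0: []
Peg 1: [2]
Peg 2: [6, 4, 3, 1]
Peg 3: [5]

Answer: Peg 0: []
Peg 1: [2]
Peg 2: [6, 4, 3, 1]
Peg 3: [5]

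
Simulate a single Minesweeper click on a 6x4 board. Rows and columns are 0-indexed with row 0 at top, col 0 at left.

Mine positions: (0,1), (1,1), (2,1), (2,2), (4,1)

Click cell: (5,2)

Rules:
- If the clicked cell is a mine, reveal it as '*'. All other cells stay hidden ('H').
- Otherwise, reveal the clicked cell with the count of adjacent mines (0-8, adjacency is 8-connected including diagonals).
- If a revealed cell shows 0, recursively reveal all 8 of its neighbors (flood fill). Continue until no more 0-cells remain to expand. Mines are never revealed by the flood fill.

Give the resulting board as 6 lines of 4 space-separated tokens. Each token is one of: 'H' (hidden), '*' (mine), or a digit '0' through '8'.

H H H H
H H H H
H H H H
H H H H
H H H H
H H 1 H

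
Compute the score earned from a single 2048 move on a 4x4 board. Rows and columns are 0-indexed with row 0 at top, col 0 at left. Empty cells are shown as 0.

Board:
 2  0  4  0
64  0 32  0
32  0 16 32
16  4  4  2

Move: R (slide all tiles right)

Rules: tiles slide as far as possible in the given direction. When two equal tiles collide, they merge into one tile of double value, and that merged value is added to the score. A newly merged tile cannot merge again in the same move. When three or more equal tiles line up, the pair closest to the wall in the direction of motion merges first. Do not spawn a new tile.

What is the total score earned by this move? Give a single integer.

Answer: 8

Derivation:
Slide right:
row 0: [2, 0, 4, 0] -> [0, 0, 2, 4]  score +0 (running 0)
row 1: [64, 0, 32, 0] -> [0, 0, 64, 32]  score +0 (running 0)
row 2: [32, 0, 16, 32] -> [0, 32, 16, 32]  score +0 (running 0)
row 3: [16, 4, 4, 2] -> [0, 16, 8, 2]  score +8 (running 8)
Board after move:
 0  0  2  4
 0  0 64 32
 0 32 16 32
 0 16  8  2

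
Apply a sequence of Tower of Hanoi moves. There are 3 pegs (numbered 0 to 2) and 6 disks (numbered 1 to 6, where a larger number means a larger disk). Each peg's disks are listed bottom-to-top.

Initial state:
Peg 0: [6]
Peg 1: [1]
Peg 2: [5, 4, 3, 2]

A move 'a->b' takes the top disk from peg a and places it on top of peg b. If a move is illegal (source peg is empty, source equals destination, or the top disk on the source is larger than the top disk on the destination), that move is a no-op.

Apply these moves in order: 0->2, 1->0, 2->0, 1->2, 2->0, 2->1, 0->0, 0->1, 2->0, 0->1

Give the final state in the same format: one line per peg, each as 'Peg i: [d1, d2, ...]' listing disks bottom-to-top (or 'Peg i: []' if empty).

After move 1 (0->2):
Peg 0: [6]
Peg 1: [1]
Peg 2: [5, 4, 3, 2]

After move 2 (1->0):
Peg 0: [6, 1]
Peg 1: []
Peg 2: [5, 4, 3, 2]

After move 3 (2->0):
Peg 0: [6, 1]
Peg 1: []
Peg 2: [5, 4, 3, 2]

After move 4 (1->2):
Peg 0: [6, 1]
Peg 1: []
Peg 2: [5, 4, 3, 2]

After move 5 (2->0):
Peg 0: [6, 1]
Peg 1: []
Peg 2: [5, 4, 3, 2]

After move 6 (2->1):
Peg 0: [6, 1]
Peg 1: [2]
Peg 2: [5, 4, 3]

After move 7 (0->0):
Peg 0: [6, 1]
Peg 1: [2]
Peg 2: [5, 4, 3]

After move 8 (0->1):
Peg 0: [6]
Peg 1: [2, 1]
Peg 2: [5, 4, 3]

After move 9 (2->0):
Peg 0: [6, 3]
Peg 1: [2, 1]
Peg 2: [5, 4]

After move 10 (0->1):
Peg 0: [6, 3]
Peg 1: [2, 1]
Peg 2: [5, 4]

Answer: Peg 0: [6, 3]
Peg 1: [2, 1]
Peg 2: [5, 4]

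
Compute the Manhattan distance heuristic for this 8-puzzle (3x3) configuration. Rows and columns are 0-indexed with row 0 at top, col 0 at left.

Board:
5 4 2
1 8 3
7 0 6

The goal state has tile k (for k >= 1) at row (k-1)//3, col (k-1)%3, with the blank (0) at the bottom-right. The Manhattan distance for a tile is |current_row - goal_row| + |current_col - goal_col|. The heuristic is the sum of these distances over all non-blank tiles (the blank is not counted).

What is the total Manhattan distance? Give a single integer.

Tile 5: (0,0)->(1,1) = 2
Tile 4: (0,1)->(1,0) = 2
Tile 2: (0,2)->(0,1) = 1
Tile 1: (1,0)->(0,0) = 1
Tile 8: (1,1)->(2,1) = 1
Tile 3: (1,2)->(0,2) = 1
Tile 7: (2,0)->(2,0) = 0
Tile 6: (2,2)->(1,2) = 1
Sum: 2 + 2 + 1 + 1 + 1 + 1 + 0 + 1 = 9

Answer: 9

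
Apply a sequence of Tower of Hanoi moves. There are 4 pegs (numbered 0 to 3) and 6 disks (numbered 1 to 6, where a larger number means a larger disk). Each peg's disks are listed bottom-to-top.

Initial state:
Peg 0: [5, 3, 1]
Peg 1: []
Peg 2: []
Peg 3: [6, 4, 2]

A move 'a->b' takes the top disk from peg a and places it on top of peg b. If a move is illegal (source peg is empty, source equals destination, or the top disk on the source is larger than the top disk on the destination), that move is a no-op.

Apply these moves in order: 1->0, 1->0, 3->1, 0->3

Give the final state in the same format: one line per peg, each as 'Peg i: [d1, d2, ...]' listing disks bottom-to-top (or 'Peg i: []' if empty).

Answer: Peg 0: [5, 3]
Peg 1: [2]
Peg 2: []
Peg 3: [6, 4, 1]

Derivation:
After move 1 (1->0):
Peg 0: [5, 3, 1]
Peg 1: []
Peg 2: []
Peg 3: [6, 4, 2]

After move 2 (1->0):
Peg 0: [5, 3, 1]
Peg 1: []
Peg 2: []
Peg 3: [6, 4, 2]

After move 3 (3->1):
Peg 0: [5, 3, 1]
Peg 1: [2]
Peg 2: []
Peg 3: [6, 4]

After move 4 (0->3):
Peg 0: [5, 3]
Peg 1: [2]
Peg 2: []
Peg 3: [6, 4, 1]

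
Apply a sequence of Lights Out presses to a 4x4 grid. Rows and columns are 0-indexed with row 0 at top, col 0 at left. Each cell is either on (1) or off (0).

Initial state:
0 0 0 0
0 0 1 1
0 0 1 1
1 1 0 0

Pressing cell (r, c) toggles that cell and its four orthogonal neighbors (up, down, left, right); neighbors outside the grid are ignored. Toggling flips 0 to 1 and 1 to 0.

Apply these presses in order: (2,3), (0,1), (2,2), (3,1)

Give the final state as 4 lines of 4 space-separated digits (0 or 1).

Answer: 1 1 1 0
0 1 0 0
0 0 1 1
0 0 0 1

Derivation:
After press 1 at (2,3):
0 0 0 0
0 0 1 0
0 0 0 0
1 1 0 1

After press 2 at (0,1):
1 1 1 0
0 1 1 0
0 0 0 0
1 1 0 1

After press 3 at (2,2):
1 1 1 0
0 1 0 0
0 1 1 1
1 1 1 1

After press 4 at (3,1):
1 1 1 0
0 1 0 0
0 0 1 1
0 0 0 1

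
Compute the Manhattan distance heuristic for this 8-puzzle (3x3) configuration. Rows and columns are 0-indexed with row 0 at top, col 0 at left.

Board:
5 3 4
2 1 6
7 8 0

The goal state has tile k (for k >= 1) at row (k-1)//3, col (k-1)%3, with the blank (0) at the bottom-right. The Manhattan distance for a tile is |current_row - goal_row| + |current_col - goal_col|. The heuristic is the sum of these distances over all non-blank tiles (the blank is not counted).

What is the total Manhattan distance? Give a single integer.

Tile 5: (0,0)->(1,1) = 2
Tile 3: (0,1)->(0,2) = 1
Tile 4: (0,2)->(1,0) = 3
Tile 2: (1,0)->(0,1) = 2
Tile 1: (1,1)->(0,0) = 2
Tile 6: (1,2)->(1,2) = 0
Tile 7: (2,0)->(2,0) = 0
Tile 8: (2,1)->(2,1) = 0
Sum: 2 + 1 + 3 + 2 + 2 + 0 + 0 + 0 = 10

Answer: 10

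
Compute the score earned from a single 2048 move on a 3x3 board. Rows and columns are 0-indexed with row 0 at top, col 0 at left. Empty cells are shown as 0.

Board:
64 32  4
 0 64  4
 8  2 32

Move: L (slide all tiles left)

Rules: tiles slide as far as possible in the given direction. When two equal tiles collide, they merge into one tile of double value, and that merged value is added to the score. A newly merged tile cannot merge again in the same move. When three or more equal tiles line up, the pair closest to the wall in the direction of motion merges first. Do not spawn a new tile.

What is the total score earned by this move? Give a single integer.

Answer: 0

Derivation:
Slide left:
row 0: [64, 32, 4] -> [64, 32, 4]  score +0 (running 0)
row 1: [0, 64, 4] -> [64, 4, 0]  score +0 (running 0)
row 2: [8, 2, 32] -> [8, 2, 32]  score +0 (running 0)
Board after move:
64 32  4
64  4  0
 8  2 32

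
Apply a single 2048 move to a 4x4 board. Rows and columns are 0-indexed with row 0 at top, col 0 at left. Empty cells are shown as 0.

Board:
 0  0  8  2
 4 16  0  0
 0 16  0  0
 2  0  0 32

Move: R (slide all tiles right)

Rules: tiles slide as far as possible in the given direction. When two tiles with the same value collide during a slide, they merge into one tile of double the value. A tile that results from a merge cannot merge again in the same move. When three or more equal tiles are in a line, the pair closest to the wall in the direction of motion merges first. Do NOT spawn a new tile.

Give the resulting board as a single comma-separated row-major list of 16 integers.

Slide right:
row 0: [0, 0, 8, 2] -> [0, 0, 8, 2]
row 1: [4, 16, 0, 0] -> [0, 0, 4, 16]
row 2: [0, 16, 0, 0] -> [0, 0, 0, 16]
row 3: [2, 0, 0, 32] -> [0, 0, 2, 32]

Answer: 0, 0, 8, 2, 0, 0, 4, 16, 0, 0, 0, 16, 0, 0, 2, 32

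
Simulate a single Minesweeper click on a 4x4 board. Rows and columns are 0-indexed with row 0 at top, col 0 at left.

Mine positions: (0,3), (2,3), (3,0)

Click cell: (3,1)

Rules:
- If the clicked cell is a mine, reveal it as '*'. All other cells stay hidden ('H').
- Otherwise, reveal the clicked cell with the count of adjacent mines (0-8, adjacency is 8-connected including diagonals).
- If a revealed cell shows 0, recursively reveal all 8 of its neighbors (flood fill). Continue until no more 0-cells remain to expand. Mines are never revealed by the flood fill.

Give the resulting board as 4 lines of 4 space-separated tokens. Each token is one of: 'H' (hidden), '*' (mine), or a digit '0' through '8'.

H H H H
H H H H
H H H H
H 1 H H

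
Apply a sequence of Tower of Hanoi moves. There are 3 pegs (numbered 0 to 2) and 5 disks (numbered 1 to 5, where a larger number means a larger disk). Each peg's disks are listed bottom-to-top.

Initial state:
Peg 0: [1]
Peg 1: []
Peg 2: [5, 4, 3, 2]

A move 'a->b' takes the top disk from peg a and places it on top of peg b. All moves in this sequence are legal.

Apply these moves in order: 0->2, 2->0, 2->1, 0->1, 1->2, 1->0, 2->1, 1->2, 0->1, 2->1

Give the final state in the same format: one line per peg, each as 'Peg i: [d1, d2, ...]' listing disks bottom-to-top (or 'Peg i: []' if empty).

After move 1 (0->2):
Peg 0: []
Peg 1: []
Peg 2: [5, 4, 3, 2, 1]

After move 2 (2->0):
Peg 0: [1]
Peg 1: []
Peg 2: [5, 4, 3, 2]

After move 3 (2->1):
Peg 0: [1]
Peg 1: [2]
Peg 2: [5, 4, 3]

After move 4 (0->1):
Peg 0: []
Peg 1: [2, 1]
Peg 2: [5, 4, 3]

After move 5 (1->2):
Peg 0: []
Peg 1: [2]
Peg 2: [5, 4, 3, 1]

After move 6 (1->0):
Peg 0: [2]
Peg 1: []
Peg 2: [5, 4, 3, 1]

After move 7 (2->1):
Peg 0: [2]
Peg 1: [1]
Peg 2: [5, 4, 3]

After move 8 (1->2):
Peg 0: [2]
Peg 1: []
Peg 2: [5, 4, 3, 1]

After move 9 (0->1):
Peg 0: []
Peg 1: [2]
Peg 2: [5, 4, 3, 1]

After move 10 (2->1):
Peg 0: []
Peg 1: [2, 1]
Peg 2: [5, 4, 3]

Answer: Peg 0: []
Peg 1: [2, 1]
Peg 2: [5, 4, 3]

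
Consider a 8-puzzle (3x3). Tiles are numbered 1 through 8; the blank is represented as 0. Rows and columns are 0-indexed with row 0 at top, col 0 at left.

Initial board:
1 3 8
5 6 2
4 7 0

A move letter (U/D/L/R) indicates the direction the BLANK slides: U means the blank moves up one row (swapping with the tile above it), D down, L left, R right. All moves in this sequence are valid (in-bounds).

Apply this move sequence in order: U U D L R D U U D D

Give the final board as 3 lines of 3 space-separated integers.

Answer: 1 3 8
5 6 2
4 7 0

Derivation:
After move 1 (U):
1 3 8
5 6 0
4 7 2

After move 2 (U):
1 3 0
5 6 8
4 7 2

After move 3 (D):
1 3 8
5 6 0
4 7 2

After move 4 (L):
1 3 8
5 0 6
4 7 2

After move 5 (R):
1 3 8
5 6 0
4 7 2

After move 6 (D):
1 3 8
5 6 2
4 7 0

After move 7 (U):
1 3 8
5 6 0
4 7 2

After move 8 (U):
1 3 0
5 6 8
4 7 2

After move 9 (D):
1 3 8
5 6 0
4 7 2

After move 10 (D):
1 3 8
5 6 2
4 7 0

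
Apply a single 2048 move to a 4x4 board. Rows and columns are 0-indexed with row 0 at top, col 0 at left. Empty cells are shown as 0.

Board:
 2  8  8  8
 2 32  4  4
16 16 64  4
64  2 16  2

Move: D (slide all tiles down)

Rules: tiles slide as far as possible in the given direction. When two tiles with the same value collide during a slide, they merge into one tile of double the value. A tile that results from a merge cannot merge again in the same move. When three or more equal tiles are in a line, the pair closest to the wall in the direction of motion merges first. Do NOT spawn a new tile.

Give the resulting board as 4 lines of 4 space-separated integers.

Slide down:
col 0: [2, 2, 16, 64] -> [0, 4, 16, 64]
col 1: [8, 32, 16, 2] -> [8, 32, 16, 2]
col 2: [8, 4, 64, 16] -> [8, 4, 64, 16]
col 3: [8, 4, 4, 2] -> [0, 8, 8, 2]

Answer:  0  8  8  0
 4 32  4  8
16 16 64  8
64  2 16  2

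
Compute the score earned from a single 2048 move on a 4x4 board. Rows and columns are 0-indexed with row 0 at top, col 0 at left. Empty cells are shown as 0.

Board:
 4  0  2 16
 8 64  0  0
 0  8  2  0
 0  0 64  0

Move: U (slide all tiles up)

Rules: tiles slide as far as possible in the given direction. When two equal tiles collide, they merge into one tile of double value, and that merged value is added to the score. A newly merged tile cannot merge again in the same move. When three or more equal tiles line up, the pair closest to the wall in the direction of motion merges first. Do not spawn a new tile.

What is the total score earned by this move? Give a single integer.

Answer: 4

Derivation:
Slide up:
col 0: [4, 8, 0, 0] -> [4, 8, 0, 0]  score +0 (running 0)
col 1: [0, 64, 8, 0] -> [64, 8, 0, 0]  score +0 (running 0)
col 2: [2, 0, 2, 64] -> [4, 64, 0, 0]  score +4 (running 4)
col 3: [16, 0, 0, 0] -> [16, 0, 0, 0]  score +0 (running 4)
Board after move:
 4 64  4 16
 8  8 64  0
 0  0  0  0
 0  0  0  0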